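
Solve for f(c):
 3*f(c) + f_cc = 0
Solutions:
 f(c) = C1*sin(sqrt(3)*c) + C2*cos(sqrt(3)*c)


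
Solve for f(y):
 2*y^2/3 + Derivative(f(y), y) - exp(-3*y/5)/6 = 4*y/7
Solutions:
 f(y) = C1 - 2*y^3/9 + 2*y^2/7 - 5*exp(-3*y/5)/18


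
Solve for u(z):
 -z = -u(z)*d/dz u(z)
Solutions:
 u(z) = -sqrt(C1 + z^2)
 u(z) = sqrt(C1 + z^2)


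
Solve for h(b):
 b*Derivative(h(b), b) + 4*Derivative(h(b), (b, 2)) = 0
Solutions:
 h(b) = C1 + C2*erf(sqrt(2)*b/4)


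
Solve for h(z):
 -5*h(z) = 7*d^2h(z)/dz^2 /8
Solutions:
 h(z) = C1*sin(2*sqrt(70)*z/7) + C2*cos(2*sqrt(70)*z/7)


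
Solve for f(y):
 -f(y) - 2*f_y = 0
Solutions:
 f(y) = C1*exp(-y/2)


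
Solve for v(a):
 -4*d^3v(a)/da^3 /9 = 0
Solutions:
 v(a) = C1 + C2*a + C3*a^2


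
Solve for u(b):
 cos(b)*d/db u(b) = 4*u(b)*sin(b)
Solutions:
 u(b) = C1/cos(b)^4


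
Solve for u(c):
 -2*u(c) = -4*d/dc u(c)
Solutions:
 u(c) = C1*exp(c/2)


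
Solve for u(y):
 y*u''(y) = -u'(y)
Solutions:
 u(y) = C1 + C2*log(y)


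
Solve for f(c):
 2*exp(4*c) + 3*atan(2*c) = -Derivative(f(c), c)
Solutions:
 f(c) = C1 - 3*c*atan(2*c) - exp(4*c)/2 + 3*log(4*c^2 + 1)/4


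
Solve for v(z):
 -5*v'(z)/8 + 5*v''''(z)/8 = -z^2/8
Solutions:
 v(z) = C1 + C4*exp(z) + z^3/15 + (C2*sin(sqrt(3)*z/2) + C3*cos(sqrt(3)*z/2))*exp(-z/2)


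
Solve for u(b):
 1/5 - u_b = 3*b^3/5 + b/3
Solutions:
 u(b) = C1 - 3*b^4/20 - b^2/6 + b/5


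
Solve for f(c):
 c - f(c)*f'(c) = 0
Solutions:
 f(c) = -sqrt(C1 + c^2)
 f(c) = sqrt(C1 + c^2)


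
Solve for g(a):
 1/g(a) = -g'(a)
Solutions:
 g(a) = -sqrt(C1 - 2*a)
 g(a) = sqrt(C1 - 2*a)


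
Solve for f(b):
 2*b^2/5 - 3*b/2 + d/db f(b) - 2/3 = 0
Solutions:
 f(b) = C1 - 2*b^3/15 + 3*b^2/4 + 2*b/3


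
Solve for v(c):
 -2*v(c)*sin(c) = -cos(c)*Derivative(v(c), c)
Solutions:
 v(c) = C1/cos(c)^2


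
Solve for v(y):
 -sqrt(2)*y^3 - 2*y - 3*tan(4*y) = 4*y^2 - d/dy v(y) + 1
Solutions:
 v(y) = C1 + sqrt(2)*y^4/4 + 4*y^3/3 + y^2 + y - 3*log(cos(4*y))/4


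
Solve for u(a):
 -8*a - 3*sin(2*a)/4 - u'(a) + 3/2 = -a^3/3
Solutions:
 u(a) = C1 + a^4/12 - 4*a^2 + 3*a/2 + 3*cos(2*a)/8


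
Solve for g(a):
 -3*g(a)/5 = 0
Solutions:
 g(a) = 0


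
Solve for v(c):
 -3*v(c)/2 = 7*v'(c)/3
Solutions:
 v(c) = C1*exp(-9*c/14)


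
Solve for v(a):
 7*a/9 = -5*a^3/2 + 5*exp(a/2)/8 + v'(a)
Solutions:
 v(a) = C1 + 5*a^4/8 + 7*a^2/18 - 5*exp(a/2)/4


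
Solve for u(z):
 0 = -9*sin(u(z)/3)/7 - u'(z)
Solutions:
 9*z/7 + 3*log(cos(u(z)/3) - 1)/2 - 3*log(cos(u(z)/3) + 1)/2 = C1


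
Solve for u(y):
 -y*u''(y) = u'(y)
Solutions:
 u(y) = C1 + C2*log(y)


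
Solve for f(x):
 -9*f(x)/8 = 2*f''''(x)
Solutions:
 f(x) = (C1*sin(sqrt(6)*x/4) + C2*cos(sqrt(6)*x/4))*exp(-sqrt(6)*x/4) + (C3*sin(sqrt(6)*x/4) + C4*cos(sqrt(6)*x/4))*exp(sqrt(6)*x/4)


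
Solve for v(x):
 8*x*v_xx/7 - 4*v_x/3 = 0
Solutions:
 v(x) = C1 + C2*x^(13/6)


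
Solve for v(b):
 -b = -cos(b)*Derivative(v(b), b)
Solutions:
 v(b) = C1 + Integral(b/cos(b), b)


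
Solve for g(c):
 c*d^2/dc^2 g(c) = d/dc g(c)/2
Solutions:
 g(c) = C1 + C2*c^(3/2)


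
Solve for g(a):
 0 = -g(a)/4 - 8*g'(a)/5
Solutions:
 g(a) = C1*exp(-5*a/32)


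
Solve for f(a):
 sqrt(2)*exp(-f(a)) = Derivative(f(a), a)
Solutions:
 f(a) = log(C1 + sqrt(2)*a)


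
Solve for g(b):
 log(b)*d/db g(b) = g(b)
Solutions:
 g(b) = C1*exp(li(b))


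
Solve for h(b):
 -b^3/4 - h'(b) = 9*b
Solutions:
 h(b) = C1 - b^4/16 - 9*b^2/2


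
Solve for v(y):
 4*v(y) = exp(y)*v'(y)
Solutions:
 v(y) = C1*exp(-4*exp(-y))


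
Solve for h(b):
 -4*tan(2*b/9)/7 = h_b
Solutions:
 h(b) = C1 + 18*log(cos(2*b/9))/7


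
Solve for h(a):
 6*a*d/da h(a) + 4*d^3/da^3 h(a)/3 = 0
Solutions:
 h(a) = C1 + Integral(C2*airyai(-6^(2/3)*a/2) + C3*airybi(-6^(2/3)*a/2), a)


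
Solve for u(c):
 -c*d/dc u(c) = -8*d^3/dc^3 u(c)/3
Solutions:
 u(c) = C1 + Integral(C2*airyai(3^(1/3)*c/2) + C3*airybi(3^(1/3)*c/2), c)


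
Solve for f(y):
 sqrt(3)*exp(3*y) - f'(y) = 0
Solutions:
 f(y) = C1 + sqrt(3)*exp(3*y)/3


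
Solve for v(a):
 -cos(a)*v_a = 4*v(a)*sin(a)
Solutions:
 v(a) = C1*cos(a)^4


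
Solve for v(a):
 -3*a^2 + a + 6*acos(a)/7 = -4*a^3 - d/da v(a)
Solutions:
 v(a) = C1 - a^4 + a^3 - a^2/2 - 6*a*acos(a)/7 + 6*sqrt(1 - a^2)/7


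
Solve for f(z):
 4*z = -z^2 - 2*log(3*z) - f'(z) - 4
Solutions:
 f(z) = C1 - z^3/3 - 2*z^2 - 2*z*log(z) - z*log(9) - 2*z


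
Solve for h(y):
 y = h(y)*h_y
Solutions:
 h(y) = -sqrt(C1 + y^2)
 h(y) = sqrt(C1 + y^2)


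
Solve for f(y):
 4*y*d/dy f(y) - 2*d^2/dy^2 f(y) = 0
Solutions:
 f(y) = C1 + C2*erfi(y)


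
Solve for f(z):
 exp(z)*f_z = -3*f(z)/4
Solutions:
 f(z) = C1*exp(3*exp(-z)/4)


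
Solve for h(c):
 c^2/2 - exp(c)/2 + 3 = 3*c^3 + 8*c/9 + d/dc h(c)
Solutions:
 h(c) = C1 - 3*c^4/4 + c^3/6 - 4*c^2/9 + 3*c - exp(c)/2


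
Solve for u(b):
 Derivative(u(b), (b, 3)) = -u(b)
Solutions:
 u(b) = C3*exp(-b) + (C1*sin(sqrt(3)*b/2) + C2*cos(sqrt(3)*b/2))*exp(b/2)


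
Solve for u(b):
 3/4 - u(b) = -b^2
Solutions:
 u(b) = b^2 + 3/4


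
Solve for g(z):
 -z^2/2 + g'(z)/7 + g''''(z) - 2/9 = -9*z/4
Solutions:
 g(z) = C1 + C4*exp(-7^(2/3)*z/7) + 7*z^3/6 - 63*z^2/8 + 14*z/9 + (C2*sin(sqrt(3)*7^(2/3)*z/14) + C3*cos(sqrt(3)*7^(2/3)*z/14))*exp(7^(2/3)*z/14)


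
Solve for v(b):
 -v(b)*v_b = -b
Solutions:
 v(b) = -sqrt(C1 + b^2)
 v(b) = sqrt(C1 + b^2)


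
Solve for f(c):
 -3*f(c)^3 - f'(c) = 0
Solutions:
 f(c) = -sqrt(2)*sqrt(-1/(C1 - 3*c))/2
 f(c) = sqrt(2)*sqrt(-1/(C1 - 3*c))/2


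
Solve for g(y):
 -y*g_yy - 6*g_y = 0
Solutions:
 g(y) = C1 + C2/y^5


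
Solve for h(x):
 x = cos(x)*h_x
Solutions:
 h(x) = C1 + Integral(x/cos(x), x)


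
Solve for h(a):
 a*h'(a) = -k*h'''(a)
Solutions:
 h(a) = C1 + Integral(C2*airyai(a*(-1/k)^(1/3)) + C3*airybi(a*(-1/k)^(1/3)), a)


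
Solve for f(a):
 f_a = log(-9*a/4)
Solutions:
 f(a) = C1 + a*log(-a) + a*(-2*log(2) - 1 + 2*log(3))


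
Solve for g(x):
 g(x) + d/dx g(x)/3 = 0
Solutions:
 g(x) = C1*exp(-3*x)


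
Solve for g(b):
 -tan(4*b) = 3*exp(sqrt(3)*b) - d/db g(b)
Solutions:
 g(b) = C1 + sqrt(3)*exp(sqrt(3)*b) - log(cos(4*b))/4


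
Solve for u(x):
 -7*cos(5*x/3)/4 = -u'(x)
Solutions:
 u(x) = C1 + 21*sin(5*x/3)/20


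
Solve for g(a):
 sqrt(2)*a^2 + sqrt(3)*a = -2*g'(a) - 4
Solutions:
 g(a) = C1 - sqrt(2)*a^3/6 - sqrt(3)*a^2/4 - 2*a


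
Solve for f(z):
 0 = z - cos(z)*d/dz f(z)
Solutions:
 f(z) = C1 + Integral(z/cos(z), z)


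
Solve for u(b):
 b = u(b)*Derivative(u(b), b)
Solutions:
 u(b) = -sqrt(C1 + b^2)
 u(b) = sqrt(C1 + b^2)


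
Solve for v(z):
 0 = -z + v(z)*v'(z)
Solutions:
 v(z) = -sqrt(C1 + z^2)
 v(z) = sqrt(C1 + z^2)


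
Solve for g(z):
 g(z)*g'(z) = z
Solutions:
 g(z) = -sqrt(C1 + z^2)
 g(z) = sqrt(C1 + z^2)


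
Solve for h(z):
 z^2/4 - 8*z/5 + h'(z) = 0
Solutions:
 h(z) = C1 - z^3/12 + 4*z^2/5


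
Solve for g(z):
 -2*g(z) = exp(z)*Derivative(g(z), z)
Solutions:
 g(z) = C1*exp(2*exp(-z))


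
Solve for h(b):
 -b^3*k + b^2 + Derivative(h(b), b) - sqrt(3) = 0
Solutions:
 h(b) = C1 + b^4*k/4 - b^3/3 + sqrt(3)*b


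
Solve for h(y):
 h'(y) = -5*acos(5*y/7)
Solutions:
 h(y) = C1 - 5*y*acos(5*y/7) + sqrt(49 - 25*y^2)


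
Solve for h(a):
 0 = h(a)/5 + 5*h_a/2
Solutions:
 h(a) = C1*exp(-2*a/25)


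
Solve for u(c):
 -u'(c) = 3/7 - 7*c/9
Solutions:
 u(c) = C1 + 7*c^2/18 - 3*c/7


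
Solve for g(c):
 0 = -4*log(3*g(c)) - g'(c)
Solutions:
 Integral(1/(log(_y) + log(3)), (_y, g(c)))/4 = C1 - c


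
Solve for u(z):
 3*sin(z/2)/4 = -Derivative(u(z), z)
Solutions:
 u(z) = C1 + 3*cos(z/2)/2


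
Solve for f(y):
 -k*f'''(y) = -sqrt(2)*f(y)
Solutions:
 f(y) = C1*exp(2^(1/6)*y*(1/k)^(1/3)) + C2*exp(2^(1/6)*y*(-1 + sqrt(3)*I)*(1/k)^(1/3)/2) + C3*exp(-2^(1/6)*y*(1 + sqrt(3)*I)*(1/k)^(1/3)/2)


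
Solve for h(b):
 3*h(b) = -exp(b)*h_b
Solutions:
 h(b) = C1*exp(3*exp(-b))


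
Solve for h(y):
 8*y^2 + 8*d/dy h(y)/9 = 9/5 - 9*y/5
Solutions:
 h(y) = C1 - 3*y^3 - 81*y^2/80 + 81*y/40


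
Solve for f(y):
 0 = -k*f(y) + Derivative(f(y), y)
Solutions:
 f(y) = C1*exp(k*y)


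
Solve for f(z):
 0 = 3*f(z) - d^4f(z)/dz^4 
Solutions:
 f(z) = C1*exp(-3^(1/4)*z) + C2*exp(3^(1/4)*z) + C3*sin(3^(1/4)*z) + C4*cos(3^(1/4)*z)


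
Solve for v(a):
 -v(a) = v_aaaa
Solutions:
 v(a) = (C1*sin(sqrt(2)*a/2) + C2*cos(sqrt(2)*a/2))*exp(-sqrt(2)*a/2) + (C3*sin(sqrt(2)*a/2) + C4*cos(sqrt(2)*a/2))*exp(sqrt(2)*a/2)


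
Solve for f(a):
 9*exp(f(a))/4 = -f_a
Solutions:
 f(a) = log(1/(C1 + 9*a)) + 2*log(2)


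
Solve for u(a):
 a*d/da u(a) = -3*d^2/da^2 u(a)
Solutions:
 u(a) = C1 + C2*erf(sqrt(6)*a/6)


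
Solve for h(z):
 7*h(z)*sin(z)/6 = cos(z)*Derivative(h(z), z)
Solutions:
 h(z) = C1/cos(z)^(7/6)


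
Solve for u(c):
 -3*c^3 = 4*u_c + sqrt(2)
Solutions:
 u(c) = C1 - 3*c^4/16 - sqrt(2)*c/4


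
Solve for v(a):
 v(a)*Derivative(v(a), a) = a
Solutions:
 v(a) = -sqrt(C1 + a^2)
 v(a) = sqrt(C1 + a^2)


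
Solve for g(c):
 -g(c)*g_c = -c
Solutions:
 g(c) = -sqrt(C1 + c^2)
 g(c) = sqrt(C1 + c^2)


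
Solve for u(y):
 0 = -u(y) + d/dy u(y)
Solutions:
 u(y) = C1*exp(y)


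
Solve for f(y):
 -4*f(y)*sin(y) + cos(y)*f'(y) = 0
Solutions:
 f(y) = C1/cos(y)^4


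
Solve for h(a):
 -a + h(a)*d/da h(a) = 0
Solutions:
 h(a) = -sqrt(C1 + a^2)
 h(a) = sqrt(C1 + a^2)


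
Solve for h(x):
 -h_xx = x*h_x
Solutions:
 h(x) = C1 + C2*erf(sqrt(2)*x/2)


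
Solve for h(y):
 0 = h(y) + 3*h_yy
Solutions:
 h(y) = C1*sin(sqrt(3)*y/3) + C2*cos(sqrt(3)*y/3)


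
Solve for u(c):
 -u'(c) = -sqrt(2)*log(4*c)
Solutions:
 u(c) = C1 + sqrt(2)*c*log(c) - sqrt(2)*c + 2*sqrt(2)*c*log(2)


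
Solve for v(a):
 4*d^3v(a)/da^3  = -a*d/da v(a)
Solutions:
 v(a) = C1 + Integral(C2*airyai(-2^(1/3)*a/2) + C3*airybi(-2^(1/3)*a/2), a)


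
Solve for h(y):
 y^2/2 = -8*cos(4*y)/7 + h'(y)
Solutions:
 h(y) = C1 + y^3/6 + 2*sin(4*y)/7


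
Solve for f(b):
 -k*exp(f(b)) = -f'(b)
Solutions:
 f(b) = log(-1/(C1 + b*k))


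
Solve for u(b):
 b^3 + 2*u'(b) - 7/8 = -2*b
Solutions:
 u(b) = C1 - b^4/8 - b^2/2 + 7*b/16


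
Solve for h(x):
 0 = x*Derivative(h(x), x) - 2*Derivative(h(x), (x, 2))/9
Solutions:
 h(x) = C1 + C2*erfi(3*x/2)


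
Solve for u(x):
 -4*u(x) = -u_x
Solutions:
 u(x) = C1*exp(4*x)


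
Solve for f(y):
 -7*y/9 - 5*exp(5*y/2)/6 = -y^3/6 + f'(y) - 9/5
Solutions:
 f(y) = C1 + y^4/24 - 7*y^2/18 + 9*y/5 - exp(5*y/2)/3


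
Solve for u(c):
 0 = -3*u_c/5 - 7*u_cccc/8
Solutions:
 u(c) = C1 + C4*exp(-2*3^(1/3)*35^(2/3)*c/35) + (C2*sin(3^(5/6)*35^(2/3)*c/35) + C3*cos(3^(5/6)*35^(2/3)*c/35))*exp(3^(1/3)*35^(2/3)*c/35)


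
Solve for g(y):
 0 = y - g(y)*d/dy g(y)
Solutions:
 g(y) = -sqrt(C1 + y^2)
 g(y) = sqrt(C1 + y^2)


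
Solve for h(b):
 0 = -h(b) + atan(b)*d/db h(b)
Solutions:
 h(b) = C1*exp(Integral(1/atan(b), b))


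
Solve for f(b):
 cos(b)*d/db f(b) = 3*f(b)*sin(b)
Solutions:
 f(b) = C1/cos(b)^3


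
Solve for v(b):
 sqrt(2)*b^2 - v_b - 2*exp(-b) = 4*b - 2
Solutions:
 v(b) = C1 + sqrt(2)*b^3/3 - 2*b^2 + 2*b + 2*exp(-b)


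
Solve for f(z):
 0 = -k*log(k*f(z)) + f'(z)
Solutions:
 li(k*f(z))/k = C1 + k*z


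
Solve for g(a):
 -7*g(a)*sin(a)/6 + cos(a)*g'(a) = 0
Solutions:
 g(a) = C1/cos(a)^(7/6)


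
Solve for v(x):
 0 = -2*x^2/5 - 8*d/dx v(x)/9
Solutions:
 v(x) = C1 - 3*x^3/20


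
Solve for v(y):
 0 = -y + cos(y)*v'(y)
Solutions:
 v(y) = C1 + Integral(y/cos(y), y)


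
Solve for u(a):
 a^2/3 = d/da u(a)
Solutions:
 u(a) = C1 + a^3/9


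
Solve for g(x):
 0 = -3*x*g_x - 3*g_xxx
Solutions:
 g(x) = C1 + Integral(C2*airyai(-x) + C3*airybi(-x), x)


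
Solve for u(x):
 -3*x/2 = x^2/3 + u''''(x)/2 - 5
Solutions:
 u(x) = C1 + C2*x + C3*x^2 + C4*x^3 - x^6/540 - x^5/40 + 5*x^4/12


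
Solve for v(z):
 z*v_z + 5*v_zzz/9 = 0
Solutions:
 v(z) = C1 + Integral(C2*airyai(-15^(2/3)*z/5) + C3*airybi(-15^(2/3)*z/5), z)


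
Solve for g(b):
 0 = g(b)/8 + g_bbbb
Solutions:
 g(b) = (C1*sin(2^(3/4)*b/4) + C2*cos(2^(3/4)*b/4))*exp(-2^(3/4)*b/4) + (C3*sin(2^(3/4)*b/4) + C4*cos(2^(3/4)*b/4))*exp(2^(3/4)*b/4)


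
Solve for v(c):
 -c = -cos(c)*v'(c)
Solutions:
 v(c) = C1 + Integral(c/cos(c), c)


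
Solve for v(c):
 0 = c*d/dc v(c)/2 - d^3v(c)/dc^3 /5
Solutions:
 v(c) = C1 + Integral(C2*airyai(2^(2/3)*5^(1/3)*c/2) + C3*airybi(2^(2/3)*5^(1/3)*c/2), c)


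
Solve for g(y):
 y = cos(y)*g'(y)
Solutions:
 g(y) = C1 + Integral(y/cos(y), y)


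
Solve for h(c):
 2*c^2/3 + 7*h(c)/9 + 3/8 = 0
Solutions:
 h(c) = -6*c^2/7 - 27/56


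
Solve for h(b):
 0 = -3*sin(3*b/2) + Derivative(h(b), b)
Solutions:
 h(b) = C1 - 2*cos(3*b/2)


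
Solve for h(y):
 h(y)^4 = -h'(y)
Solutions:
 h(y) = (-3^(2/3) - 3*3^(1/6)*I)*(1/(C1 + y))^(1/3)/6
 h(y) = (-3^(2/3) + 3*3^(1/6)*I)*(1/(C1 + y))^(1/3)/6
 h(y) = (1/(C1 + 3*y))^(1/3)


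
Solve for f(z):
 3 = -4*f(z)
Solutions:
 f(z) = -3/4


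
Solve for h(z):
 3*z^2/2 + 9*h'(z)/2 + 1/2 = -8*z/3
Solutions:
 h(z) = C1 - z^3/9 - 8*z^2/27 - z/9


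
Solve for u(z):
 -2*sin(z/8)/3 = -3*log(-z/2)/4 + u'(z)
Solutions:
 u(z) = C1 + 3*z*log(-z)/4 - 3*z/4 - 3*z*log(2)/4 + 16*cos(z/8)/3


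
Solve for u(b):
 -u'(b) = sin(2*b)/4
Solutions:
 u(b) = C1 + cos(2*b)/8


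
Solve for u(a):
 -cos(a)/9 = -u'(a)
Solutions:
 u(a) = C1 + sin(a)/9


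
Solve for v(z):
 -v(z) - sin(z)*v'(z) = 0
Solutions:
 v(z) = C1*sqrt(cos(z) + 1)/sqrt(cos(z) - 1)


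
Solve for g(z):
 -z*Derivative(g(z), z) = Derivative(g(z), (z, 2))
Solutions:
 g(z) = C1 + C2*erf(sqrt(2)*z/2)


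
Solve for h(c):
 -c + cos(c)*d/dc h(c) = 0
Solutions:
 h(c) = C1 + Integral(c/cos(c), c)


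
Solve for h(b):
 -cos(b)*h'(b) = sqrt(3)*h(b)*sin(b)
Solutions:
 h(b) = C1*cos(b)^(sqrt(3))


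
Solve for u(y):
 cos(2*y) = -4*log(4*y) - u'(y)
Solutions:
 u(y) = C1 - 4*y*log(y) - 8*y*log(2) + 4*y - sin(2*y)/2


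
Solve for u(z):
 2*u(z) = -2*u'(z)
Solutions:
 u(z) = C1*exp(-z)


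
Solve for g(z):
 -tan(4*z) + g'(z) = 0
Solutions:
 g(z) = C1 - log(cos(4*z))/4


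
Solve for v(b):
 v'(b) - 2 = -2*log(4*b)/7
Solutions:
 v(b) = C1 - 2*b*log(b)/7 - 4*b*log(2)/7 + 16*b/7


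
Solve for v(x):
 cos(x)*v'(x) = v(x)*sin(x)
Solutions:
 v(x) = C1/cos(x)


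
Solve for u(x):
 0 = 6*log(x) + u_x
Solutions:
 u(x) = C1 - 6*x*log(x) + 6*x


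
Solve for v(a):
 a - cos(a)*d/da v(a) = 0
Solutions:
 v(a) = C1 + Integral(a/cos(a), a)


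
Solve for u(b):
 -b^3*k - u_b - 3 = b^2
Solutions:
 u(b) = C1 - b^4*k/4 - b^3/3 - 3*b


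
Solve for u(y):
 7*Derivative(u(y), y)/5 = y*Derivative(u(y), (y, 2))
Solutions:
 u(y) = C1 + C2*y^(12/5)


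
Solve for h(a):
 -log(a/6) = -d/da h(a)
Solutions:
 h(a) = C1 + a*log(a) - a*log(6) - a


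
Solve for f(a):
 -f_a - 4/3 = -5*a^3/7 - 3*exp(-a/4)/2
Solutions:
 f(a) = C1 + 5*a^4/28 - 4*a/3 - 6*exp(-a/4)


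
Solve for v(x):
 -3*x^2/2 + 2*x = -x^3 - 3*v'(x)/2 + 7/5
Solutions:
 v(x) = C1 - x^4/6 + x^3/3 - 2*x^2/3 + 14*x/15


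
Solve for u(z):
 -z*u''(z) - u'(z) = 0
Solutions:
 u(z) = C1 + C2*log(z)


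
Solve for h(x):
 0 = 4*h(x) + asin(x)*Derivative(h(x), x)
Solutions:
 h(x) = C1*exp(-4*Integral(1/asin(x), x))


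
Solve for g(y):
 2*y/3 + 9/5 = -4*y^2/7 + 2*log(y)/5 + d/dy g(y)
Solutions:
 g(y) = C1 + 4*y^3/21 + y^2/3 - 2*y*log(y)/5 + 11*y/5


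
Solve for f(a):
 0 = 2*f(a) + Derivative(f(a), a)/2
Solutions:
 f(a) = C1*exp(-4*a)


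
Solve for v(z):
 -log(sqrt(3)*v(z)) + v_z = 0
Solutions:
 -2*Integral(1/(2*log(_y) + log(3)), (_y, v(z))) = C1 - z


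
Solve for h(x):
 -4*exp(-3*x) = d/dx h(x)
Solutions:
 h(x) = C1 + 4*exp(-3*x)/3


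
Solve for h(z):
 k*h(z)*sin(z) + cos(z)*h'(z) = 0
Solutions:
 h(z) = C1*exp(k*log(cos(z)))


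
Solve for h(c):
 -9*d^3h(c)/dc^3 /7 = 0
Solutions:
 h(c) = C1 + C2*c + C3*c^2


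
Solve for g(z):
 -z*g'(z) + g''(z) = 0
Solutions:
 g(z) = C1 + C2*erfi(sqrt(2)*z/2)


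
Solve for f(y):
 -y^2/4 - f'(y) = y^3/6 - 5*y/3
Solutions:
 f(y) = C1 - y^4/24 - y^3/12 + 5*y^2/6


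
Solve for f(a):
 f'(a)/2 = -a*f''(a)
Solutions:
 f(a) = C1 + C2*sqrt(a)


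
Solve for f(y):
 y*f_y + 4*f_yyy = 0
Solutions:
 f(y) = C1 + Integral(C2*airyai(-2^(1/3)*y/2) + C3*airybi(-2^(1/3)*y/2), y)


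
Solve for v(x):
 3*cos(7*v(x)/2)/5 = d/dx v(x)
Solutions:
 -3*x/5 - log(sin(7*v(x)/2) - 1)/7 + log(sin(7*v(x)/2) + 1)/7 = C1


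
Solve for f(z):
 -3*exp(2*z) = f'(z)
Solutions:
 f(z) = C1 - 3*exp(2*z)/2


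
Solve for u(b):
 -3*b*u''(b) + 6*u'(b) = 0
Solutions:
 u(b) = C1 + C2*b^3


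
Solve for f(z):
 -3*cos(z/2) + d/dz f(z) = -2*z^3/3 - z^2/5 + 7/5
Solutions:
 f(z) = C1 - z^4/6 - z^3/15 + 7*z/5 + 6*sin(z/2)


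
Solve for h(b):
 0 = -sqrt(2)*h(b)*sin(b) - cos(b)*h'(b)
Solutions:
 h(b) = C1*cos(b)^(sqrt(2))


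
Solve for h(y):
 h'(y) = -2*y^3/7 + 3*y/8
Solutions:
 h(y) = C1 - y^4/14 + 3*y^2/16


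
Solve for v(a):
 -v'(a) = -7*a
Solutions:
 v(a) = C1 + 7*a^2/2


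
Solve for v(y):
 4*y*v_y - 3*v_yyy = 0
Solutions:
 v(y) = C1 + Integral(C2*airyai(6^(2/3)*y/3) + C3*airybi(6^(2/3)*y/3), y)


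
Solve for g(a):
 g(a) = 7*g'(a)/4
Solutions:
 g(a) = C1*exp(4*a/7)


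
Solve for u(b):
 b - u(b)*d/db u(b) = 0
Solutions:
 u(b) = -sqrt(C1 + b^2)
 u(b) = sqrt(C1 + b^2)


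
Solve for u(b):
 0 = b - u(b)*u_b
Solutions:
 u(b) = -sqrt(C1 + b^2)
 u(b) = sqrt(C1 + b^2)


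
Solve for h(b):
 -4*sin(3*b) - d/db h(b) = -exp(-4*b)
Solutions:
 h(b) = C1 + 4*cos(3*b)/3 - exp(-4*b)/4


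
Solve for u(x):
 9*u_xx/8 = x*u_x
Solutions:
 u(x) = C1 + C2*erfi(2*x/3)


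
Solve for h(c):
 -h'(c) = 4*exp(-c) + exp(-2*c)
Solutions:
 h(c) = C1 + 4*exp(-c) + exp(-2*c)/2


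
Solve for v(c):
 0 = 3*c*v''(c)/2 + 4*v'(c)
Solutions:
 v(c) = C1 + C2/c^(5/3)


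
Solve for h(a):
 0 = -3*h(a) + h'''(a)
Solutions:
 h(a) = C3*exp(3^(1/3)*a) + (C1*sin(3^(5/6)*a/2) + C2*cos(3^(5/6)*a/2))*exp(-3^(1/3)*a/2)


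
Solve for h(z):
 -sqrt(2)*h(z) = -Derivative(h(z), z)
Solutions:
 h(z) = C1*exp(sqrt(2)*z)


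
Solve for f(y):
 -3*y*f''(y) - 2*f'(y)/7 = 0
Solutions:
 f(y) = C1 + C2*y^(19/21)


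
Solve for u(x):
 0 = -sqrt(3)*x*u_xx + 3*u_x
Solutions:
 u(x) = C1 + C2*x^(1 + sqrt(3))


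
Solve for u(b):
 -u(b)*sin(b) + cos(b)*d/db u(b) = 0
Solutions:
 u(b) = C1/cos(b)


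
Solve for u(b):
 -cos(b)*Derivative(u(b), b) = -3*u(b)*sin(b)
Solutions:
 u(b) = C1/cos(b)^3


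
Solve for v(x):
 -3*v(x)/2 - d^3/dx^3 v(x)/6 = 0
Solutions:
 v(x) = C3*exp(-3^(2/3)*x) + (C1*sin(3*3^(1/6)*x/2) + C2*cos(3*3^(1/6)*x/2))*exp(3^(2/3)*x/2)


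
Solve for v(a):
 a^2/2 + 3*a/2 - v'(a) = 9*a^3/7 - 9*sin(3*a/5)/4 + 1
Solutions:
 v(a) = C1 - 9*a^4/28 + a^3/6 + 3*a^2/4 - a - 15*cos(3*a/5)/4


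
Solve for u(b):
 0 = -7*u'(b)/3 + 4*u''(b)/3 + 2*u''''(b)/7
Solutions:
 u(b) = C1 + C2*exp(14^(1/3)*b*(-(63 + sqrt(4865))^(1/3) + 4*14^(1/3)/(63 + sqrt(4865))^(1/3))/12)*sin(14^(1/3)*sqrt(3)*b*(4*14^(1/3)/(63 + sqrt(4865))^(1/3) + (63 + sqrt(4865))^(1/3))/12) + C3*exp(14^(1/3)*b*(-(63 + sqrt(4865))^(1/3) + 4*14^(1/3)/(63 + sqrt(4865))^(1/3))/12)*cos(14^(1/3)*sqrt(3)*b*(4*14^(1/3)/(63 + sqrt(4865))^(1/3) + (63 + sqrt(4865))^(1/3))/12) + C4*exp(-14^(1/3)*b*(-(63 + sqrt(4865))^(1/3) + 4*14^(1/3)/(63 + sqrt(4865))^(1/3))/6)


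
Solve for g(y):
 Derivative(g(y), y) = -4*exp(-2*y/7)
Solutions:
 g(y) = C1 + 14*exp(-2*y/7)


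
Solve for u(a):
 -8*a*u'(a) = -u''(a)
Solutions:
 u(a) = C1 + C2*erfi(2*a)


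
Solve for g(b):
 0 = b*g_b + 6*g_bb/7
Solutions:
 g(b) = C1 + C2*erf(sqrt(21)*b/6)


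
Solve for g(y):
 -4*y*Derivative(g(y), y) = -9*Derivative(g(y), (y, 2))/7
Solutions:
 g(y) = C1 + C2*erfi(sqrt(14)*y/3)


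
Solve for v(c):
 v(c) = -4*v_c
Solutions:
 v(c) = C1*exp(-c/4)


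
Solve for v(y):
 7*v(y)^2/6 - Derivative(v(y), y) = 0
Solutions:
 v(y) = -6/(C1 + 7*y)


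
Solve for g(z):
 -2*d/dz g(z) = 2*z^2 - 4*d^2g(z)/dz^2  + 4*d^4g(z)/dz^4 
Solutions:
 g(z) = C1 + C2*exp(6^(1/3)*z*(2*6^(1/3)/(sqrt(33) + 9)^(1/3) + (sqrt(33) + 9)^(1/3))/12)*sin(2^(1/3)*3^(1/6)*z*(-3^(2/3)*(sqrt(33) + 9)^(1/3) + 6*2^(1/3)/(sqrt(33) + 9)^(1/3))/12) + C3*exp(6^(1/3)*z*(2*6^(1/3)/(sqrt(33) + 9)^(1/3) + (sqrt(33) + 9)^(1/3))/12)*cos(2^(1/3)*3^(1/6)*z*(-3^(2/3)*(sqrt(33) + 9)^(1/3) + 6*2^(1/3)/(sqrt(33) + 9)^(1/3))/12) + C4*exp(-6^(1/3)*z*(2*6^(1/3)/(sqrt(33) + 9)^(1/3) + (sqrt(33) + 9)^(1/3))/6) - z^3/3 - 2*z^2 - 8*z


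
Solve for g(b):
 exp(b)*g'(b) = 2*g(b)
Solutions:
 g(b) = C1*exp(-2*exp(-b))


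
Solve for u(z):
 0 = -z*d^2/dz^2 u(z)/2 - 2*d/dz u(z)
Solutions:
 u(z) = C1 + C2/z^3


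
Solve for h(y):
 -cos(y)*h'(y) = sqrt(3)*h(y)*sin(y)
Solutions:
 h(y) = C1*cos(y)^(sqrt(3))


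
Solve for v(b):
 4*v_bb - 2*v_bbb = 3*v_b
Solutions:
 v(b) = C1 + (C2*sin(sqrt(2)*b/2) + C3*cos(sqrt(2)*b/2))*exp(b)


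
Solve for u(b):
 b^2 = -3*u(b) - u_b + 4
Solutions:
 u(b) = C1*exp(-3*b) - b^2/3 + 2*b/9 + 34/27


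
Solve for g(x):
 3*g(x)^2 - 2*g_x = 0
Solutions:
 g(x) = -2/(C1 + 3*x)


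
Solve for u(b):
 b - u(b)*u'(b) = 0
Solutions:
 u(b) = -sqrt(C1 + b^2)
 u(b) = sqrt(C1 + b^2)


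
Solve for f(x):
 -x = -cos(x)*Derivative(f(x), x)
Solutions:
 f(x) = C1 + Integral(x/cos(x), x)


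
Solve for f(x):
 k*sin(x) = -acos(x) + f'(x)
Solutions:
 f(x) = C1 - k*cos(x) + x*acos(x) - sqrt(1 - x^2)


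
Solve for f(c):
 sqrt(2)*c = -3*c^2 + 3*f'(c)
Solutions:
 f(c) = C1 + c^3/3 + sqrt(2)*c^2/6


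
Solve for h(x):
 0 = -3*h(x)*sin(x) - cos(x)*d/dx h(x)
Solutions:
 h(x) = C1*cos(x)^3


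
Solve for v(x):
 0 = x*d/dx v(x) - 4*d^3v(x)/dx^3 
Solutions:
 v(x) = C1 + Integral(C2*airyai(2^(1/3)*x/2) + C3*airybi(2^(1/3)*x/2), x)


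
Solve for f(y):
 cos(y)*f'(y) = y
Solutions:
 f(y) = C1 + Integral(y/cos(y), y)


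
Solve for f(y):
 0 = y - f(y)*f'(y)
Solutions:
 f(y) = -sqrt(C1 + y^2)
 f(y) = sqrt(C1 + y^2)


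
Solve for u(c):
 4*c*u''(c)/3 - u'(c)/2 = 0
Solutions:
 u(c) = C1 + C2*c^(11/8)


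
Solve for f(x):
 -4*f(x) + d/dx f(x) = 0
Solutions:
 f(x) = C1*exp(4*x)


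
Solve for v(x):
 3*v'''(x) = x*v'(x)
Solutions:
 v(x) = C1 + Integral(C2*airyai(3^(2/3)*x/3) + C3*airybi(3^(2/3)*x/3), x)


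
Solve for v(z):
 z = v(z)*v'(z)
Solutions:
 v(z) = -sqrt(C1 + z^2)
 v(z) = sqrt(C1 + z^2)


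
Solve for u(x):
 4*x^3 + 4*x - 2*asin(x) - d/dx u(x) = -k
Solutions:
 u(x) = C1 + k*x + x^4 + 2*x^2 - 2*x*asin(x) - 2*sqrt(1 - x^2)


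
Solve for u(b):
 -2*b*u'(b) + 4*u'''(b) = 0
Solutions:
 u(b) = C1 + Integral(C2*airyai(2^(2/3)*b/2) + C3*airybi(2^(2/3)*b/2), b)


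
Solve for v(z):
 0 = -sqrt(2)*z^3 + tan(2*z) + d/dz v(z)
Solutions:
 v(z) = C1 + sqrt(2)*z^4/4 + log(cos(2*z))/2


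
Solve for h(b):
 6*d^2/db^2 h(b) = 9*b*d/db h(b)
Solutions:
 h(b) = C1 + C2*erfi(sqrt(3)*b/2)


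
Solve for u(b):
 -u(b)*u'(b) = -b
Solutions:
 u(b) = -sqrt(C1 + b^2)
 u(b) = sqrt(C1 + b^2)


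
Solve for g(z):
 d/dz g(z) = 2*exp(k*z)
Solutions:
 g(z) = C1 + 2*exp(k*z)/k


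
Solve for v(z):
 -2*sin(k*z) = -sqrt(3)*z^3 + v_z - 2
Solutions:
 v(z) = C1 + sqrt(3)*z^4/4 + 2*z + 2*cos(k*z)/k


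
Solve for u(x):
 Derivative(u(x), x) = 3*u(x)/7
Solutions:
 u(x) = C1*exp(3*x/7)


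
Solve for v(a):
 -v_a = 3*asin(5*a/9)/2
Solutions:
 v(a) = C1 - 3*a*asin(5*a/9)/2 - 3*sqrt(81 - 25*a^2)/10


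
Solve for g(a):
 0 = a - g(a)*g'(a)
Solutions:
 g(a) = -sqrt(C1 + a^2)
 g(a) = sqrt(C1 + a^2)


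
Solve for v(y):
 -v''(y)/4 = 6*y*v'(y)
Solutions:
 v(y) = C1 + C2*erf(2*sqrt(3)*y)


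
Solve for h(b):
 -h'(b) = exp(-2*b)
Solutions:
 h(b) = C1 + exp(-2*b)/2


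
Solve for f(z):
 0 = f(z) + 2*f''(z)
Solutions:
 f(z) = C1*sin(sqrt(2)*z/2) + C2*cos(sqrt(2)*z/2)


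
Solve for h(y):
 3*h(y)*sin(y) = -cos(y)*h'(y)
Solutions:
 h(y) = C1*cos(y)^3


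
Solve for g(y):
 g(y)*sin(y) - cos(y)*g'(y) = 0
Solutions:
 g(y) = C1/cos(y)


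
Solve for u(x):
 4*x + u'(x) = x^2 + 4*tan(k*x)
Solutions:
 u(x) = C1 + x^3/3 - 2*x^2 + 4*Piecewise((-log(cos(k*x))/k, Ne(k, 0)), (0, True))


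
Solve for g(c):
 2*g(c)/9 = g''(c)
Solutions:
 g(c) = C1*exp(-sqrt(2)*c/3) + C2*exp(sqrt(2)*c/3)


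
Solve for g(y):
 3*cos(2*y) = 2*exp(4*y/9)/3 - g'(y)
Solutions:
 g(y) = C1 + 3*exp(4*y/9)/2 - 3*sin(2*y)/2


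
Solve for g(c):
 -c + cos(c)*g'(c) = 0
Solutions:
 g(c) = C1 + Integral(c/cos(c), c)


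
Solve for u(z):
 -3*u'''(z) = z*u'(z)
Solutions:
 u(z) = C1 + Integral(C2*airyai(-3^(2/3)*z/3) + C3*airybi(-3^(2/3)*z/3), z)


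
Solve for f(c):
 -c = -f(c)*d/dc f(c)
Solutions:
 f(c) = -sqrt(C1 + c^2)
 f(c) = sqrt(C1 + c^2)


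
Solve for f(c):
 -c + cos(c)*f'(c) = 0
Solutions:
 f(c) = C1 + Integral(c/cos(c), c)


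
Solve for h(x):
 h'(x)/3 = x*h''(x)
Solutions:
 h(x) = C1 + C2*x^(4/3)


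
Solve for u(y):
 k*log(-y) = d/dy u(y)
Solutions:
 u(y) = C1 + k*y*log(-y) - k*y


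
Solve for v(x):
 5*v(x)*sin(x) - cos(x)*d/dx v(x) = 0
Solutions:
 v(x) = C1/cos(x)^5


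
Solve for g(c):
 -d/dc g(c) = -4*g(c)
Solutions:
 g(c) = C1*exp(4*c)


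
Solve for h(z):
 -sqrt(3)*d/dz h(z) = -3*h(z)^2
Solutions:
 h(z) = -1/(C1 + sqrt(3)*z)


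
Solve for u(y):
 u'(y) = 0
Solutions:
 u(y) = C1


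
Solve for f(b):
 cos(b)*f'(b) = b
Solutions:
 f(b) = C1 + Integral(b/cos(b), b)


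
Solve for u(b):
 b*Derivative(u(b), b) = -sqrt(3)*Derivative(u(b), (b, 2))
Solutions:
 u(b) = C1 + C2*erf(sqrt(2)*3^(3/4)*b/6)


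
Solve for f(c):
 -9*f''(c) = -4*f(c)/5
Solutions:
 f(c) = C1*exp(-2*sqrt(5)*c/15) + C2*exp(2*sqrt(5)*c/15)


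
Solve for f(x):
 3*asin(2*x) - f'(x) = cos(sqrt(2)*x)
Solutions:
 f(x) = C1 + 3*x*asin(2*x) + 3*sqrt(1 - 4*x^2)/2 - sqrt(2)*sin(sqrt(2)*x)/2


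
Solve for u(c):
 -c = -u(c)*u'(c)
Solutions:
 u(c) = -sqrt(C1 + c^2)
 u(c) = sqrt(C1 + c^2)


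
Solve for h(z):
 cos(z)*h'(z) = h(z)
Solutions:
 h(z) = C1*sqrt(sin(z) + 1)/sqrt(sin(z) - 1)


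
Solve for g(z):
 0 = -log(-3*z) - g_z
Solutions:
 g(z) = C1 - z*log(-z) + z*(1 - log(3))


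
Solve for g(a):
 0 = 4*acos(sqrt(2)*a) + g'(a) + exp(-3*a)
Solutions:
 g(a) = C1 - 4*a*acos(sqrt(2)*a) + 2*sqrt(2)*sqrt(1 - 2*a^2) + exp(-3*a)/3


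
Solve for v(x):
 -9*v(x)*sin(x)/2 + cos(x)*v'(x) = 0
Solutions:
 v(x) = C1/cos(x)^(9/2)


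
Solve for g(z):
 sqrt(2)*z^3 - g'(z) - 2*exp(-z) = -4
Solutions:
 g(z) = C1 + sqrt(2)*z^4/4 + 4*z + 2*exp(-z)


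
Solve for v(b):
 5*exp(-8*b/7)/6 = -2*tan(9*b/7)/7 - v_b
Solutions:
 v(b) = C1 - log(tan(9*b/7)^2 + 1)/9 + 35*exp(-8*b/7)/48


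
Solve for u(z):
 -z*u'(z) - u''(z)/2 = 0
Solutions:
 u(z) = C1 + C2*erf(z)


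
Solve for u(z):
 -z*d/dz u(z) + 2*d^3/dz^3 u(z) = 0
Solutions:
 u(z) = C1 + Integral(C2*airyai(2^(2/3)*z/2) + C3*airybi(2^(2/3)*z/2), z)


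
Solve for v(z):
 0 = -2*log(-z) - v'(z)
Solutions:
 v(z) = C1 - 2*z*log(-z) + 2*z


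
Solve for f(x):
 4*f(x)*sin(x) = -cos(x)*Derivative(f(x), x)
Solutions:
 f(x) = C1*cos(x)^4


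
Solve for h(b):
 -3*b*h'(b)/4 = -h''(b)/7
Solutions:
 h(b) = C1 + C2*erfi(sqrt(42)*b/4)


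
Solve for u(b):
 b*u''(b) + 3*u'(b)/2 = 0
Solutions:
 u(b) = C1 + C2/sqrt(b)


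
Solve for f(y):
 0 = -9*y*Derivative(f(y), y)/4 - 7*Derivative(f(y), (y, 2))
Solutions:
 f(y) = C1 + C2*erf(3*sqrt(14)*y/28)


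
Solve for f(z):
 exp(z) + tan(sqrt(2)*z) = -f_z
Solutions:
 f(z) = C1 - exp(z) + sqrt(2)*log(cos(sqrt(2)*z))/2


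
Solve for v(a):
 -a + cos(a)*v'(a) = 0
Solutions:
 v(a) = C1 + Integral(a/cos(a), a)


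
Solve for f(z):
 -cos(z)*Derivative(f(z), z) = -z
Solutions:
 f(z) = C1 + Integral(z/cos(z), z)


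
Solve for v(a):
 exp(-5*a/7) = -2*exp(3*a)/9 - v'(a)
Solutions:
 v(a) = C1 - 2*exp(3*a)/27 + 7*exp(-5*a/7)/5


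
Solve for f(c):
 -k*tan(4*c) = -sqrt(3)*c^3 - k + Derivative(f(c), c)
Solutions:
 f(c) = C1 + sqrt(3)*c^4/4 + c*k + k*log(cos(4*c))/4


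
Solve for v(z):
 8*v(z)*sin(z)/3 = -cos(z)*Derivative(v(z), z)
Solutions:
 v(z) = C1*cos(z)^(8/3)


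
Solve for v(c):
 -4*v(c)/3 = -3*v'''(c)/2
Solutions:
 v(c) = C3*exp(2*3^(1/3)*c/3) + (C1*sin(3^(5/6)*c/3) + C2*cos(3^(5/6)*c/3))*exp(-3^(1/3)*c/3)


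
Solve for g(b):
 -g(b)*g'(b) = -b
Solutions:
 g(b) = -sqrt(C1 + b^2)
 g(b) = sqrt(C1 + b^2)


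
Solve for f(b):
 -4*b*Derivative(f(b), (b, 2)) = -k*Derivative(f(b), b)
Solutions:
 f(b) = C1 + b^(re(k)/4 + 1)*(C2*sin(log(b)*Abs(im(k))/4) + C3*cos(log(b)*im(k)/4))


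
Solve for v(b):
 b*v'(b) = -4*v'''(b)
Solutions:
 v(b) = C1 + Integral(C2*airyai(-2^(1/3)*b/2) + C3*airybi(-2^(1/3)*b/2), b)


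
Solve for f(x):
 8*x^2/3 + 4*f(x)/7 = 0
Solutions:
 f(x) = -14*x^2/3


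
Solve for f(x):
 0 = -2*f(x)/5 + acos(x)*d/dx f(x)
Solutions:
 f(x) = C1*exp(2*Integral(1/acos(x), x)/5)


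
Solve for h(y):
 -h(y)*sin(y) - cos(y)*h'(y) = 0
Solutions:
 h(y) = C1*cos(y)


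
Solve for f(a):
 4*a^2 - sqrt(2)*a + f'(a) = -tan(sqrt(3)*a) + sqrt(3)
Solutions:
 f(a) = C1 - 4*a^3/3 + sqrt(2)*a^2/2 + sqrt(3)*a + sqrt(3)*log(cos(sqrt(3)*a))/3


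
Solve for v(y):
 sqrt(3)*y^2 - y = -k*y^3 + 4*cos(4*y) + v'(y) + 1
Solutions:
 v(y) = C1 + k*y^4/4 + sqrt(3)*y^3/3 - y^2/2 - y - sin(4*y)


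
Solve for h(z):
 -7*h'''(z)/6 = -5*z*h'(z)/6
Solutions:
 h(z) = C1 + Integral(C2*airyai(5^(1/3)*7^(2/3)*z/7) + C3*airybi(5^(1/3)*7^(2/3)*z/7), z)


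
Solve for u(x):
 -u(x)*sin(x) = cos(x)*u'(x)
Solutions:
 u(x) = C1*cos(x)


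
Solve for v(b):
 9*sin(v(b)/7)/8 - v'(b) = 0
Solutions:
 -9*b/8 + 7*log(cos(v(b)/7) - 1)/2 - 7*log(cos(v(b)/7) + 1)/2 = C1


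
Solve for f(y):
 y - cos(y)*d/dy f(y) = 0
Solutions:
 f(y) = C1 + Integral(y/cos(y), y)


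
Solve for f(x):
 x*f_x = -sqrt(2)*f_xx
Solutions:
 f(x) = C1 + C2*erf(2^(1/4)*x/2)


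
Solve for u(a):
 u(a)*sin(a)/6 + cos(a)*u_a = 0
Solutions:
 u(a) = C1*cos(a)^(1/6)


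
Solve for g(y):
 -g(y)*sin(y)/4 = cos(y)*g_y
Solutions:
 g(y) = C1*cos(y)^(1/4)


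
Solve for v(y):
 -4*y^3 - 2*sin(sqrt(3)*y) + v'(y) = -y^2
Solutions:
 v(y) = C1 + y^4 - y^3/3 - 2*sqrt(3)*cos(sqrt(3)*y)/3


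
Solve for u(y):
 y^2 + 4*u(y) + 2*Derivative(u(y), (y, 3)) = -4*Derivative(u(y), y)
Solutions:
 u(y) = C1*exp(-3^(1/3)*y*(-(9 + sqrt(105))^(1/3) + 2*3^(1/3)/(9 + sqrt(105))^(1/3))/6)*sin(3^(1/6)*y*((9 + sqrt(105))^(-1/3) + 3^(2/3)*(9 + sqrt(105))^(1/3)/6)) + C2*exp(-3^(1/3)*y*(-(9 + sqrt(105))^(1/3) + 2*3^(1/3)/(9 + sqrt(105))^(1/3))/6)*cos(3^(1/6)*y*((9 + sqrt(105))^(-1/3) + 3^(2/3)*(9 + sqrt(105))^(1/3)/6)) + C3*exp(3^(1/3)*y*(-(9 + sqrt(105))^(1/3) + 2*3^(1/3)/(9 + sqrt(105))^(1/3))/3) - y^2/4 + y/2 - 1/2


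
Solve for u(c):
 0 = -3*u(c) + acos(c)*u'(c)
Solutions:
 u(c) = C1*exp(3*Integral(1/acos(c), c))


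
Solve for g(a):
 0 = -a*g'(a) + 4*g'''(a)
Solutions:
 g(a) = C1 + Integral(C2*airyai(2^(1/3)*a/2) + C3*airybi(2^(1/3)*a/2), a)


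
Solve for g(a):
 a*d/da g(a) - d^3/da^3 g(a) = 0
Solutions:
 g(a) = C1 + Integral(C2*airyai(a) + C3*airybi(a), a)


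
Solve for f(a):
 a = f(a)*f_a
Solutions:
 f(a) = -sqrt(C1 + a^2)
 f(a) = sqrt(C1 + a^2)


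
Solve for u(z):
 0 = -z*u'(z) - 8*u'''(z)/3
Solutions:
 u(z) = C1 + Integral(C2*airyai(-3^(1/3)*z/2) + C3*airybi(-3^(1/3)*z/2), z)


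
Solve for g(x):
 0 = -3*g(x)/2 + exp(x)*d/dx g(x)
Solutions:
 g(x) = C1*exp(-3*exp(-x)/2)


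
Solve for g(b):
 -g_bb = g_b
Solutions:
 g(b) = C1 + C2*exp(-b)


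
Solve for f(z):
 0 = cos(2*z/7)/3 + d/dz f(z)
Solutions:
 f(z) = C1 - 7*sin(2*z/7)/6


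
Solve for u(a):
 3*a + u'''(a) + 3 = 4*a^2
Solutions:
 u(a) = C1 + C2*a + C3*a^2 + a^5/15 - a^4/8 - a^3/2


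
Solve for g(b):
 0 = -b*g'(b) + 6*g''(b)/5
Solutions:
 g(b) = C1 + C2*erfi(sqrt(15)*b/6)


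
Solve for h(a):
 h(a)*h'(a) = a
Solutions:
 h(a) = -sqrt(C1 + a^2)
 h(a) = sqrt(C1 + a^2)


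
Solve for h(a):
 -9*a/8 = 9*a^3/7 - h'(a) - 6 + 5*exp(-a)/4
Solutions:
 h(a) = C1 + 9*a^4/28 + 9*a^2/16 - 6*a - 5*exp(-a)/4


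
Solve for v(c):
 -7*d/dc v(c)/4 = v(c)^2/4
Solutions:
 v(c) = 7/(C1 + c)


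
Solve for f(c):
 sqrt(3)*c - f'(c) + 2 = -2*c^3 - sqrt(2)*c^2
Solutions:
 f(c) = C1 + c^4/2 + sqrt(2)*c^3/3 + sqrt(3)*c^2/2 + 2*c


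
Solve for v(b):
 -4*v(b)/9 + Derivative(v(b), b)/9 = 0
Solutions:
 v(b) = C1*exp(4*b)


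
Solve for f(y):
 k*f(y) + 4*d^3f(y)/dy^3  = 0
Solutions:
 f(y) = C1*exp(2^(1/3)*y*(-k)^(1/3)/2) + C2*exp(2^(1/3)*y*(-k)^(1/3)*(-1 + sqrt(3)*I)/4) + C3*exp(-2^(1/3)*y*(-k)^(1/3)*(1 + sqrt(3)*I)/4)


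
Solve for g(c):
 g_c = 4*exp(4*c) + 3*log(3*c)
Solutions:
 g(c) = C1 + 3*c*log(c) + 3*c*(-1 + log(3)) + exp(4*c)


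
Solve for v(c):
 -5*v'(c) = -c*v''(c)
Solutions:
 v(c) = C1 + C2*c^6


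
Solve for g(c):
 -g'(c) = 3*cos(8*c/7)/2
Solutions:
 g(c) = C1 - 21*sin(8*c/7)/16


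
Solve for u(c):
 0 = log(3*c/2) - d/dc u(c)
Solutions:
 u(c) = C1 + c*log(c) - c + c*log(3/2)


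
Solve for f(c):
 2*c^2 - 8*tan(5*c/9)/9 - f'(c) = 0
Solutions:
 f(c) = C1 + 2*c^3/3 + 8*log(cos(5*c/9))/5


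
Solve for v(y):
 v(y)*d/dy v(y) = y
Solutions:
 v(y) = -sqrt(C1 + y^2)
 v(y) = sqrt(C1 + y^2)


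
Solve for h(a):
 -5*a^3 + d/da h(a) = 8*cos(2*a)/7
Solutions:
 h(a) = C1 + 5*a^4/4 + 4*sin(2*a)/7


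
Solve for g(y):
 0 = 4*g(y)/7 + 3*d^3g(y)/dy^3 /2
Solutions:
 g(y) = C3*exp(-2*21^(2/3)*y/21) + (C1*sin(3^(1/6)*7^(2/3)*y/7) + C2*cos(3^(1/6)*7^(2/3)*y/7))*exp(21^(2/3)*y/21)


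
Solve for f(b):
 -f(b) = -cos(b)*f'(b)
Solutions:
 f(b) = C1*sqrt(sin(b) + 1)/sqrt(sin(b) - 1)


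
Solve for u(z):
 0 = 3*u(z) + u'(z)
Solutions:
 u(z) = C1*exp(-3*z)


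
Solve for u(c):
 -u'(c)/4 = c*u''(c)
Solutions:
 u(c) = C1 + C2*c^(3/4)


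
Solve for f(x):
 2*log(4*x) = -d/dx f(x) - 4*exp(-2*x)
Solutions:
 f(x) = C1 - 2*x*log(x) + 2*x*(1 - 2*log(2)) + 2*exp(-2*x)


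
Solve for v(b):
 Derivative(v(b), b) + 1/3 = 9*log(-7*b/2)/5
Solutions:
 v(b) = C1 + 9*b*log(-b)/5 + b*(-32 - 27*log(2) + 27*log(7))/15


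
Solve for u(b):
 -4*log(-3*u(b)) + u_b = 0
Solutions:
 -Integral(1/(log(-_y) + log(3)), (_y, u(b)))/4 = C1 - b


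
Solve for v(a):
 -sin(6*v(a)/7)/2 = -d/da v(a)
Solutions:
 -a/2 + 7*log(cos(6*v(a)/7) - 1)/12 - 7*log(cos(6*v(a)/7) + 1)/12 = C1


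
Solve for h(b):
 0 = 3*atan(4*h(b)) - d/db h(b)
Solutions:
 Integral(1/atan(4*_y), (_y, h(b))) = C1 + 3*b


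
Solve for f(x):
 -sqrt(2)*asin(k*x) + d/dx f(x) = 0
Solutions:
 f(x) = C1 + sqrt(2)*Piecewise((x*asin(k*x) + sqrt(-k^2*x^2 + 1)/k, Ne(k, 0)), (0, True))


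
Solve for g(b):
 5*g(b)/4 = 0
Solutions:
 g(b) = 0


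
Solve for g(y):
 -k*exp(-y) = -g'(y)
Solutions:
 g(y) = C1 - k*exp(-y)


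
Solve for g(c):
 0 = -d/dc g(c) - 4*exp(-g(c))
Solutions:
 g(c) = log(C1 - 4*c)


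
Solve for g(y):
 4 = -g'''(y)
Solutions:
 g(y) = C1 + C2*y + C3*y^2 - 2*y^3/3


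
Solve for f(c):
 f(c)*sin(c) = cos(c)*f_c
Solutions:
 f(c) = C1/cos(c)


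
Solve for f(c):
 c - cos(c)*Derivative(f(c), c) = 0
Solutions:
 f(c) = C1 + Integral(c/cos(c), c)


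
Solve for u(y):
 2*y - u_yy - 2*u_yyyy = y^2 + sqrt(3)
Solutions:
 u(y) = C1 + C2*y + C3*sin(sqrt(2)*y/2) + C4*cos(sqrt(2)*y/2) - y^4/12 + y^3/3 + y^2*(2 - sqrt(3)/2)


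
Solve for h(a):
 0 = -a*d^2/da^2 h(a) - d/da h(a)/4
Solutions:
 h(a) = C1 + C2*a^(3/4)


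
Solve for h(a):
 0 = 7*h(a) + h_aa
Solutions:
 h(a) = C1*sin(sqrt(7)*a) + C2*cos(sqrt(7)*a)


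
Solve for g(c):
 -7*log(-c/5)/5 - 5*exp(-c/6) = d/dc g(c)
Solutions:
 g(c) = C1 - 7*c*log(-c)/5 + 7*c*(1 + log(5))/5 + 30*exp(-c/6)


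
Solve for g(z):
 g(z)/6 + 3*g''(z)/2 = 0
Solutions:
 g(z) = C1*sin(z/3) + C2*cos(z/3)


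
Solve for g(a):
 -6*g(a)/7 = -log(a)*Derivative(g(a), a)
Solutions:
 g(a) = C1*exp(6*li(a)/7)


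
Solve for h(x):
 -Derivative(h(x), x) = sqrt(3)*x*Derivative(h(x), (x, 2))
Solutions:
 h(x) = C1 + C2*x^(1 - sqrt(3)/3)


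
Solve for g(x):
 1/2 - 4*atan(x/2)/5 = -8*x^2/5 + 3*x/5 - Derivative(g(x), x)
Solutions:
 g(x) = C1 - 8*x^3/15 + 3*x^2/10 + 4*x*atan(x/2)/5 - x/2 - 4*log(x^2 + 4)/5


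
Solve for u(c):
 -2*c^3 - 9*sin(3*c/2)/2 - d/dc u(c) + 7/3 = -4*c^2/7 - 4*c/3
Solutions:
 u(c) = C1 - c^4/2 + 4*c^3/21 + 2*c^2/3 + 7*c/3 + 3*cos(3*c/2)


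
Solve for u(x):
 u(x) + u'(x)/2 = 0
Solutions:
 u(x) = C1*exp(-2*x)


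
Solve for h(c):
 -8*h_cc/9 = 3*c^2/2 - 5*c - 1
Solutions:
 h(c) = C1 + C2*c - 9*c^4/64 + 15*c^3/16 + 9*c^2/16


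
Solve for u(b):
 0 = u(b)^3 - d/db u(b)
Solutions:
 u(b) = -sqrt(2)*sqrt(-1/(C1 + b))/2
 u(b) = sqrt(2)*sqrt(-1/(C1 + b))/2


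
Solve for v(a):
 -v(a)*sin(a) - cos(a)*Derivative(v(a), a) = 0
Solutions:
 v(a) = C1*cos(a)


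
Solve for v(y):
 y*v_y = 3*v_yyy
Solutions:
 v(y) = C1 + Integral(C2*airyai(3^(2/3)*y/3) + C3*airybi(3^(2/3)*y/3), y)


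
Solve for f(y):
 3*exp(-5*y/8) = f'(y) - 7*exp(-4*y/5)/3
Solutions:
 f(y) = C1 - 35*exp(-4*y/5)/12 - 24*exp(-5*y/8)/5


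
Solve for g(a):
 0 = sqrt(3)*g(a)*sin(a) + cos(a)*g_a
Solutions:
 g(a) = C1*cos(a)^(sqrt(3))


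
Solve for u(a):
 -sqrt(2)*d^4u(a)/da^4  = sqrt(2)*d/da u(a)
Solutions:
 u(a) = C1 + C4*exp(-a) + (C2*sin(sqrt(3)*a/2) + C3*cos(sqrt(3)*a/2))*exp(a/2)


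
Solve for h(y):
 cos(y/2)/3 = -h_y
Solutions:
 h(y) = C1 - 2*sin(y/2)/3


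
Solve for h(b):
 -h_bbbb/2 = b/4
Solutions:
 h(b) = C1 + C2*b + C3*b^2 + C4*b^3 - b^5/240


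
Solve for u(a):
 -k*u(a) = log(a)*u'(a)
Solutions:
 u(a) = C1*exp(-k*li(a))


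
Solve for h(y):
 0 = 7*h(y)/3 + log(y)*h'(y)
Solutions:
 h(y) = C1*exp(-7*li(y)/3)


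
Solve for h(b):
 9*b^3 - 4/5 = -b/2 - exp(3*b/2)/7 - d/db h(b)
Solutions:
 h(b) = C1 - 9*b^4/4 - b^2/4 + 4*b/5 - 2*exp(3*b/2)/21


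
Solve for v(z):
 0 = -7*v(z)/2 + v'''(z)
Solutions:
 v(z) = C3*exp(2^(2/3)*7^(1/3)*z/2) + (C1*sin(2^(2/3)*sqrt(3)*7^(1/3)*z/4) + C2*cos(2^(2/3)*sqrt(3)*7^(1/3)*z/4))*exp(-2^(2/3)*7^(1/3)*z/4)


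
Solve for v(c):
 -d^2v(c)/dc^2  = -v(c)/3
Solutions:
 v(c) = C1*exp(-sqrt(3)*c/3) + C2*exp(sqrt(3)*c/3)


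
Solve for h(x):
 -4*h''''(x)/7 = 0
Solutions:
 h(x) = C1 + C2*x + C3*x^2 + C4*x^3


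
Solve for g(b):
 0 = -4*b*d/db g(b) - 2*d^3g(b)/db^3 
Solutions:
 g(b) = C1 + Integral(C2*airyai(-2^(1/3)*b) + C3*airybi(-2^(1/3)*b), b)


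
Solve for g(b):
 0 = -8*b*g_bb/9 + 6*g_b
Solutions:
 g(b) = C1 + C2*b^(31/4)


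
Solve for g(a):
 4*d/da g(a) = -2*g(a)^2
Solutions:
 g(a) = 2/(C1 + a)


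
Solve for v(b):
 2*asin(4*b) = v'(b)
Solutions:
 v(b) = C1 + 2*b*asin(4*b) + sqrt(1 - 16*b^2)/2


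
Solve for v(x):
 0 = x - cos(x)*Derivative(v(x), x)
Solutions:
 v(x) = C1 + Integral(x/cos(x), x)
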